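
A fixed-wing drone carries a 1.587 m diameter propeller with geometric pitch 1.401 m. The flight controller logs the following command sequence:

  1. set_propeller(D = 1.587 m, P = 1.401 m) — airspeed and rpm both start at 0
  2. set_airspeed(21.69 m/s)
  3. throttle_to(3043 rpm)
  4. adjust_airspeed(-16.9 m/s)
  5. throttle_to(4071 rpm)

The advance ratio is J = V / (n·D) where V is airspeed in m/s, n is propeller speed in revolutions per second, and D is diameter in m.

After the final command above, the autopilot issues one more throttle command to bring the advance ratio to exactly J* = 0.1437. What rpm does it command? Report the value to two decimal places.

rpm = 1260.24

set_propeller: D = 1.587 m, P = 1.401 m (p = P/D = 0.882798); state ← (V=0, rpm=0)
set_airspeed(21.69): V ← 21.69 m/s
throttle_to(3043): rpm ← 3043
adjust_airspeed(-16.9): V ← 21.69 -16.9 = 4.79 m/s
throttle_to(4071): rpm ← 4071
final state: V = 4.79 m/s, rpm = 4071 → n = rpm/60 = 67.850000 rev/s
target J* = 0.1437; solve J* = V/(n·D) for n: n = V/(J*·D) = 4.79/(0.1437 × 1.587) = 21.003991 rev/s
rpm = 60·n = 1260.239445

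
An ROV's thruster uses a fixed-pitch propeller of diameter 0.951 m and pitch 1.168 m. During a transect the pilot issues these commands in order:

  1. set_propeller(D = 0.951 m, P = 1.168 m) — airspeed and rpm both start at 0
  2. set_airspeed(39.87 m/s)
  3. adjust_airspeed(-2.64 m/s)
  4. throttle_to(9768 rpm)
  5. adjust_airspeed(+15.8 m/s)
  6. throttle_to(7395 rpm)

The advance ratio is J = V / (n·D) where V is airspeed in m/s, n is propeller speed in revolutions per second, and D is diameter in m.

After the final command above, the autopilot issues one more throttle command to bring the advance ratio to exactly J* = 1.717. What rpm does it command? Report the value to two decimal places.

rpm = 1948.60

set_propeller: D = 0.951 m, P = 1.168 m (p = P/D = 1.228181); state ← (V=0, rpm=0)
set_airspeed(39.87): V ← 39.87 m/s
adjust_airspeed(-2.64): V ← 39.87 -2.64 = 37.23 m/s
throttle_to(9768): rpm ← 9768
adjust_airspeed(+15.8): V ← 37.23 +15.8 = 53.03 m/s
throttle_to(7395): rpm ← 7395
final state: V = 53.03 m/s, rpm = 7395 → n = rpm/60 = 123.250000 rev/s
target J* = 1.717; solve J* = V/(n·D) for n: n = V/(J*·D) = 53.03/(1.717 × 0.951) = 32.476619 rev/s
rpm = 60·n = 1948.597161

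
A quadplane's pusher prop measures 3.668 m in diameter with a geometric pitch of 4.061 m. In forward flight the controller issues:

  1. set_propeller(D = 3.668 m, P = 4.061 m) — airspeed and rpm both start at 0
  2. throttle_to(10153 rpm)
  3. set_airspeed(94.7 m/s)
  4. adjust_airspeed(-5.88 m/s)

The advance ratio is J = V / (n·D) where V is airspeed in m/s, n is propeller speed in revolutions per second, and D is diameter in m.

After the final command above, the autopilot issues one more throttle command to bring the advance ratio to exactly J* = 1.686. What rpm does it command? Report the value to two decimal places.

set_propeller: D = 3.668 m, P = 4.061 m (p = P/D = 1.107143); state ← (V=0, rpm=0)
throttle_to(10153): rpm ← 10153
set_airspeed(94.7): V ← 94.7 m/s
adjust_airspeed(-5.88): V ← 94.7 -5.88 = 88.82 m/s
final state: V = 88.82 m/s, rpm = 10153 → n = rpm/60 = 169.216667 rev/s
target J* = 1.686; solve J* = V/(n·D) for n: n = V/(J*·D) = 88.82/(1.686 × 3.668) = 14.362296 rev/s
rpm = 60·n = 861.737757

rpm = 861.74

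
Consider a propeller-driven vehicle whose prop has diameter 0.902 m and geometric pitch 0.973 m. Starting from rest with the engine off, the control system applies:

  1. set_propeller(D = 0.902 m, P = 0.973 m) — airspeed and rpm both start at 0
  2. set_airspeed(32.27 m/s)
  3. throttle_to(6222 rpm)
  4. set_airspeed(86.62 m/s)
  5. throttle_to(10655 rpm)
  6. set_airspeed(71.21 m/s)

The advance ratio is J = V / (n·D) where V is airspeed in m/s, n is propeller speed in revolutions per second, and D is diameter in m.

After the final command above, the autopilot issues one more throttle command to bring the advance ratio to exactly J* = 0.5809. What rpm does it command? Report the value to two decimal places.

set_propeller: D = 0.902 m, P = 0.973 m (p = P/D = 1.078714); state ← (V=0, rpm=0)
set_airspeed(32.27): V ← 32.27 m/s
throttle_to(6222): rpm ← 6222
set_airspeed(86.62): V ← 86.62 m/s
throttle_to(10655): rpm ← 10655
set_airspeed(71.21): V ← 71.21 m/s
final state: V = 71.21 m/s, rpm = 10655 → n = rpm/60 = 177.583333 rev/s
target J* = 0.5809; solve J* = V/(n·D) for n: n = V/(J*·D) = 71.21/(0.5809 × 0.902) = 135.904260 rev/s
rpm = 60·n = 8154.255630

rpm = 8154.26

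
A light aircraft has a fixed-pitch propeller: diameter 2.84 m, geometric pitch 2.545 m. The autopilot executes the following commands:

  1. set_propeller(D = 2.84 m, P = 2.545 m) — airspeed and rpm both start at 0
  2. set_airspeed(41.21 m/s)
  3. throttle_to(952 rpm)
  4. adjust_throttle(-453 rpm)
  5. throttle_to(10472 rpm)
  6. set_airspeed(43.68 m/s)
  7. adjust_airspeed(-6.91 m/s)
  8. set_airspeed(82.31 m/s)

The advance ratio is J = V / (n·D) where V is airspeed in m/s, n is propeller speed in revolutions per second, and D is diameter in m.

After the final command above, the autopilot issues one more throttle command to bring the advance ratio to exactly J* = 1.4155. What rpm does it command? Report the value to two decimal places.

rpm = 1228.50

set_propeller: D = 2.84 m, P = 2.545 m (p = P/D = 0.896127); state ← (V=0, rpm=0)
set_airspeed(41.21): V ← 41.21 m/s
throttle_to(952): rpm ← 952
adjust_throttle(-453): rpm ← 952 -453 = 499
throttle_to(10472): rpm ← 10472
set_airspeed(43.68): V ← 43.68 m/s
adjust_airspeed(-6.91): V ← 43.68 -6.91 = 36.77 m/s
set_airspeed(82.31): V ← 82.31 m/s
final state: V = 82.31 m/s, rpm = 10472 → n = rpm/60 = 174.533333 rev/s
target J* = 1.4155; solve J* = V/(n·D) for n: n = V/(J*·D) = 82.31/(1.4155 × 2.84) = 20.475023 rev/s
rpm = 60·n = 1228.501351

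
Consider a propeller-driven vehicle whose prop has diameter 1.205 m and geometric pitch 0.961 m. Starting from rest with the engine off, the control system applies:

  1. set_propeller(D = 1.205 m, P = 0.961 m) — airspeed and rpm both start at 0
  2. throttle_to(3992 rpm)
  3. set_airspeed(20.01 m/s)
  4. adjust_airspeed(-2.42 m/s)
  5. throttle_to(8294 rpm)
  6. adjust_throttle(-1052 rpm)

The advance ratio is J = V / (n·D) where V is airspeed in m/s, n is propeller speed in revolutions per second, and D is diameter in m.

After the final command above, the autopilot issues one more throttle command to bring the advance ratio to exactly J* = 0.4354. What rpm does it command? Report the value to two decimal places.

set_propeller: D = 1.205 m, P = 0.961 m (p = P/D = 0.797510); state ← (V=0, rpm=0)
throttle_to(3992): rpm ← 3992
set_airspeed(20.01): V ← 20.01 m/s
adjust_airspeed(-2.42): V ← 20.01 -2.42 = 17.59 m/s
throttle_to(8294): rpm ← 8294
adjust_throttle(-1052): rpm ← 8294 -1052 = 7242
final state: V = 17.59 m/s, rpm = 7242 → n = rpm/60 = 120.700000 rev/s
target J* = 0.4354; solve J* = V/(n·D) for n: n = V/(J*·D) = 17.59/(0.4354 × 1.205) = 33.526666 rev/s
rpm = 60·n = 2011.599960

rpm = 2011.60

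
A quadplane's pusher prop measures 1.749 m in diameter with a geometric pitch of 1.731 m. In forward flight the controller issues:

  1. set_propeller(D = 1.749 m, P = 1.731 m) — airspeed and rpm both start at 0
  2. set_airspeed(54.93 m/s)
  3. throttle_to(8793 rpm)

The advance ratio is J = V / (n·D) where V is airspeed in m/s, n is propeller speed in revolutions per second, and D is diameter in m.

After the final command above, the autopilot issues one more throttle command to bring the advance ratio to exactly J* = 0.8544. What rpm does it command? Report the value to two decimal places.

set_propeller: D = 1.749 m, P = 1.731 m (p = P/D = 0.989708); state ← (V=0, rpm=0)
set_airspeed(54.93): V ← 54.93 m/s
throttle_to(8793): rpm ← 8793
final state: V = 54.93 m/s, rpm = 8793 → n = rpm/60 = 146.550000 rev/s
target J* = 0.8544; solve J* = V/(n·D) for n: n = V/(J*·D) = 54.93/(0.8544 × 1.749) = 36.758565 rev/s
rpm = 60·n = 2205.513905

rpm = 2205.51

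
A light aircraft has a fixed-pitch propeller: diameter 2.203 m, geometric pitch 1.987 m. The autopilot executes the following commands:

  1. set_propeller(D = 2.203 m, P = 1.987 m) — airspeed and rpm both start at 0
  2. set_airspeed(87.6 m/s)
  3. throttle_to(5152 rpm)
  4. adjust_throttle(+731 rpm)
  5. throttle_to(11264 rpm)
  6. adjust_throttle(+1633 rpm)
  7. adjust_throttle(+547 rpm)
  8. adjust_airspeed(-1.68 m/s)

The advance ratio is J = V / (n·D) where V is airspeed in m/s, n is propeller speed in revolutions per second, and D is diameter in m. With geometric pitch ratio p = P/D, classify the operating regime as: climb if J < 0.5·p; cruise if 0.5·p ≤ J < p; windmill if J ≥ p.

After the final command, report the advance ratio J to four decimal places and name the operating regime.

J = 0.1741, regime = climb

set_propeller: D = 2.203 m, P = 1.987 m (p = P/D = 0.901952); state ← (V=0, rpm=0)
set_airspeed(87.6): V ← 87.6 m/s
throttle_to(5152): rpm ← 5152
adjust_throttle(+731): rpm ← 5152 +731 = 5883
throttle_to(11264): rpm ← 11264
adjust_throttle(+1633): rpm ← 11264 +1633 = 12897
adjust_throttle(+547): rpm ← 12897 +547 = 13444
adjust_airspeed(-1.68): V ← 87.6 -1.68 = 85.92 m/s
final state: V = 85.92 m/s, rpm = 13444 → n = rpm/60 = 224.066667 rev/s
J = V / (n·D) = 85.92 / (224.066667 × 2.203) = 0.174061
regime bands: climb J<0.4510 | cruise [0.4510, 0.9020) | windmill J≥0.9020
J = 0.1741 → climb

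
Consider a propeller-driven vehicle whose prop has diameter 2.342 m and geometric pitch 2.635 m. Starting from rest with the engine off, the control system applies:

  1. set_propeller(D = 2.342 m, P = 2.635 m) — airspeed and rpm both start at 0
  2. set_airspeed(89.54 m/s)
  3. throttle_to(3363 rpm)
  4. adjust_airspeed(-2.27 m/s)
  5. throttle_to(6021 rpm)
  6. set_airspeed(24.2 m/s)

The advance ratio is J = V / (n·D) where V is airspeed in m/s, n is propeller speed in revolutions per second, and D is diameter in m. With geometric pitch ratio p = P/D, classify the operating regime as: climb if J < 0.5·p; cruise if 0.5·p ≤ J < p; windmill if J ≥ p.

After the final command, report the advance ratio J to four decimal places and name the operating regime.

set_propeller: D = 2.342 m, P = 2.635 m (p = P/D = 1.125107); state ← (V=0, rpm=0)
set_airspeed(89.54): V ← 89.54 m/s
throttle_to(3363): rpm ← 3363
adjust_airspeed(-2.27): V ← 89.54 -2.27 = 87.27 m/s
throttle_to(6021): rpm ← 6021
set_airspeed(24.2): V ← 24.2 m/s
final state: V = 24.2 m/s, rpm = 6021 → n = rpm/60 = 100.350000 rev/s
J = V / (n·D) = 24.2 / (100.350000 × 2.342) = 0.102970
regime bands: climb J<0.5626 | cruise [0.5626, 1.1251) | windmill J≥1.1251
J = 0.1030 → climb

J = 0.1030, regime = climb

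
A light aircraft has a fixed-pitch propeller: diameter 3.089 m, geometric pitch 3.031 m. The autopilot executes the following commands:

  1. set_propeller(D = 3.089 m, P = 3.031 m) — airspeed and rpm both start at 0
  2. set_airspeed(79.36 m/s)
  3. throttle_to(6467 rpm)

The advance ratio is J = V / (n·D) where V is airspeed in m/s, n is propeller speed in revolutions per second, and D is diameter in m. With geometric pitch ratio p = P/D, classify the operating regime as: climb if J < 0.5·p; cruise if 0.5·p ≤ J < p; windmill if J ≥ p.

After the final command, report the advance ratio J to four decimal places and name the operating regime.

set_propeller: D = 3.089 m, P = 3.031 m (p = P/D = 0.981224); state ← (V=0, rpm=0)
set_airspeed(79.36): V ← 79.36 m/s
throttle_to(6467): rpm ← 6467
final state: V = 79.36 m/s, rpm = 6467 → n = rpm/60 = 107.783333 rev/s
J = V / (n·D) = 79.36 / (107.783333 × 3.089) = 0.238359
regime bands: climb J<0.4906 | cruise [0.4906, 0.9812) | windmill J≥0.9812
J = 0.2384 → climb

J = 0.2384, regime = climb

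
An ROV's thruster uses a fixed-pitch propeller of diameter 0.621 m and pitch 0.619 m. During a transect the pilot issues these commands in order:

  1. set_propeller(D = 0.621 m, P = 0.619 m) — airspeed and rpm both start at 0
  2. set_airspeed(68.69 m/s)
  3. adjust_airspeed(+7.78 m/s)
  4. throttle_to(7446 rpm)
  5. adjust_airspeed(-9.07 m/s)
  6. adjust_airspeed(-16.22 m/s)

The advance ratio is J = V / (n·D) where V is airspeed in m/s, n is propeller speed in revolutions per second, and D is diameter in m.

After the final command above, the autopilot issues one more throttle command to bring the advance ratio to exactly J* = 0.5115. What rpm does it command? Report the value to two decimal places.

set_propeller: D = 0.621 m, P = 0.619 m (p = P/D = 0.996779); state ← (V=0, rpm=0)
set_airspeed(68.69): V ← 68.69 m/s
adjust_airspeed(+7.78): V ← 68.69 +7.78 = 76.47 m/s
throttle_to(7446): rpm ← 7446
adjust_airspeed(-9.07): V ← 76.47 -9.07 = 67.4 m/s
adjust_airspeed(-16.22): V ← 67.4 -16.22 = 51.18 m/s
final state: V = 51.18 m/s, rpm = 7446 → n = rpm/60 = 124.100000 rev/s
target J* = 0.5115; solve J* = V/(n·D) for n: n = V/(J*·D) = 51.18/(0.5115 × 0.621) = 161.125042 rev/s
rpm = 60·n = 9667.502515

rpm = 9667.50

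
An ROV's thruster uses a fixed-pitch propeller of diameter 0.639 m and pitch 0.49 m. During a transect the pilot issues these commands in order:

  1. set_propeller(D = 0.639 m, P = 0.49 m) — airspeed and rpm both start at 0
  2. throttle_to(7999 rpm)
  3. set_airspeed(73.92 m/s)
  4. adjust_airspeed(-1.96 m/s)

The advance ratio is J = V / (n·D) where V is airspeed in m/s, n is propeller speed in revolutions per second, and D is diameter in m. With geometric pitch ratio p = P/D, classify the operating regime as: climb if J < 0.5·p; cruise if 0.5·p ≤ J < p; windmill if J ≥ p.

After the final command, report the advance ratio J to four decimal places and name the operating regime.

J = 0.8447, regime = windmill

set_propeller: D = 0.639 m, P = 0.49 m (p = P/D = 0.766823); state ← (V=0, rpm=0)
throttle_to(7999): rpm ← 7999
set_airspeed(73.92): V ← 73.92 m/s
adjust_airspeed(-1.96): V ← 73.92 -1.96 = 71.96 m/s
final state: V = 71.96 m/s, rpm = 7999 → n = rpm/60 = 133.316667 rev/s
J = V / (n·D) = 71.96 / (133.316667 × 0.639) = 0.844707
regime bands: climb J<0.3834 | cruise [0.3834, 0.7668) | windmill J≥0.7668
J = 0.8447 → windmill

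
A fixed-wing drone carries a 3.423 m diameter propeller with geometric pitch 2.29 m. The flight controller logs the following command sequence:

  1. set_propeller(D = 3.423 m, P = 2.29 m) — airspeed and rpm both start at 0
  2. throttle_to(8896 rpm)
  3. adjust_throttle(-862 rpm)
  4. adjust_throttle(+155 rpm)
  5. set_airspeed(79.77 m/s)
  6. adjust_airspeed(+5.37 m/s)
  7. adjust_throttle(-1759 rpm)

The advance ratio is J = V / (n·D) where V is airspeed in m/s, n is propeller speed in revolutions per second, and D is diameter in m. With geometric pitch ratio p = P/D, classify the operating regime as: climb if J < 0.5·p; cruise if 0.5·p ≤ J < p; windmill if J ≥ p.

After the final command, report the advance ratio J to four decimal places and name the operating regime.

set_propeller: D = 3.423 m, P = 2.29 m (p = P/D = 0.669004); state ← (V=0, rpm=0)
throttle_to(8896): rpm ← 8896
adjust_throttle(-862): rpm ← 8896 -862 = 8034
adjust_throttle(+155): rpm ← 8034 +155 = 8189
set_airspeed(79.77): V ← 79.77 m/s
adjust_airspeed(+5.37): V ← 79.77 +5.37 = 85.14 m/s
adjust_throttle(-1759): rpm ← 8189 -1759 = 6430
final state: V = 85.14 m/s, rpm = 6430 → n = rpm/60 = 107.166667 rev/s
J = V / (n·D) = 85.14 / (107.166667 × 3.423) = 0.232096
regime bands: climb J<0.3345 | cruise [0.3345, 0.6690) | windmill J≥0.6690
J = 0.2321 → climb

J = 0.2321, regime = climb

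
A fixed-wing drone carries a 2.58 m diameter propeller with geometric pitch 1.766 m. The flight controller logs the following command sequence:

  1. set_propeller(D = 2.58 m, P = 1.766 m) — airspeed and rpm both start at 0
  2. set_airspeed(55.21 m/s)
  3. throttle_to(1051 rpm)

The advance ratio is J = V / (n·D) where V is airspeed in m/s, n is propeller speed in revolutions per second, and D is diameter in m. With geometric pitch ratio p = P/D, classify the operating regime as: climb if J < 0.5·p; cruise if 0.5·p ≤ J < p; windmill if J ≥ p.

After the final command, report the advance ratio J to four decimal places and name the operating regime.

J = 1.2216, regime = windmill

set_propeller: D = 2.58 m, P = 1.766 m (p = P/D = 0.684496); state ← (V=0, rpm=0)
set_airspeed(55.21): V ← 55.21 m/s
throttle_to(1051): rpm ← 1051
final state: V = 55.21 m/s, rpm = 1051 → n = rpm/60 = 17.516667 rev/s
J = V / (n·D) = 55.21 / (17.516667 × 2.58) = 1.221649
regime bands: climb J<0.3422 | cruise [0.3422, 0.6845) | windmill J≥0.6845
J = 1.2216 → windmill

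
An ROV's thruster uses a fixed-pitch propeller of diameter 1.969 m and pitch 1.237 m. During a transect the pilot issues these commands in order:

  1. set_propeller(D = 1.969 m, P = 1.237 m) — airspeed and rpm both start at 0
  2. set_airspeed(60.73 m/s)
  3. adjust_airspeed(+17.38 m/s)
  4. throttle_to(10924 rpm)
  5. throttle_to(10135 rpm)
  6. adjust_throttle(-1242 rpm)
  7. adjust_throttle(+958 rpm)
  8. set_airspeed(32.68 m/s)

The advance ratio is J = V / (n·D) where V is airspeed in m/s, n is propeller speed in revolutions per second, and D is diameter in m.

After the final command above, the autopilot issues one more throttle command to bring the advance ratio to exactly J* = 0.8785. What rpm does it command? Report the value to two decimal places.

rpm = 1133.56

set_propeller: D = 1.969 m, P = 1.237 m (p = P/D = 0.628238); state ← (V=0, rpm=0)
set_airspeed(60.73): V ← 60.73 m/s
adjust_airspeed(+17.38): V ← 60.73 +17.38 = 78.11 m/s
throttle_to(10924): rpm ← 10924
throttle_to(10135): rpm ← 10135
adjust_throttle(-1242): rpm ← 10135 -1242 = 8893
adjust_throttle(+958): rpm ← 8893 +958 = 9851
set_airspeed(32.68): V ← 32.68 m/s
final state: V = 32.68 m/s, rpm = 9851 → n = rpm/60 = 164.183333 rev/s
target J* = 0.8785; solve J* = V/(n·D) for n: n = V/(J*·D) = 32.68/(0.8785 × 1.969) = 18.892723 rev/s
rpm = 60·n = 1133.563403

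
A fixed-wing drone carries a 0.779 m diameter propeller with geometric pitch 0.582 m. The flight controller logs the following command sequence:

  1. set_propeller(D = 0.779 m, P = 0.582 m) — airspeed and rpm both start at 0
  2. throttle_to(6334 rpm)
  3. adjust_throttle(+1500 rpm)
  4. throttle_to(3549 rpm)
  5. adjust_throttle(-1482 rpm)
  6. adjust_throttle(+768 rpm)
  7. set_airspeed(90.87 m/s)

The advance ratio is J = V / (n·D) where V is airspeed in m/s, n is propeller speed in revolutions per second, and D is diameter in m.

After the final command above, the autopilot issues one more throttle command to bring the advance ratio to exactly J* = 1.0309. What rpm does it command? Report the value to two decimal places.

set_propeller: D = 0.779 m, P = 0.582 m (p = P/D = 0.747112); state ← (V=0, rpm=0)
throttle_to(6334): rpm ← 6334
adjust_throttle(+1500): rpm ← 6334 +1500 = 7834
throttle_to(3549): rpm ← 3549
adjust_throttle(-1482): rpm ← 3549 -1482 = 2067
adjust_throttle(+768): rpm ← 2067 +768 = 2835
set_airspeed(90.87): V ← 90.87 m/s
final state: V = 90.87 m/s, rpm = 2835 → n = rpm/60 = 47.250000 rev/s
target J* = 1.0309; solve J* = V/(n·D) for n: n = V/(J*·D) = 90.87/(1.0309 × 0.779) = 113.153119 rev/s
rpm = 60·n = 6789.187159

rpm = 6789.19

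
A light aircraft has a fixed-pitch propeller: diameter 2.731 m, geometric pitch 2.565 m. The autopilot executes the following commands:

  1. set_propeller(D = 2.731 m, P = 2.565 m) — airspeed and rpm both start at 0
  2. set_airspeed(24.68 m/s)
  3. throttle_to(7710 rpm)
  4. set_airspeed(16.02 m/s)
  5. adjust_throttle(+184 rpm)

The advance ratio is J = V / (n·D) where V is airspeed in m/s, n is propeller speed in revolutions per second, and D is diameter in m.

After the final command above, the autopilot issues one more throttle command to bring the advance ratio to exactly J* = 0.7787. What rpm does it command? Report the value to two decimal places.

rpm = 451.98

set_propeller: D = 2.731 m, P = 2.565 m (p = P/D = 0.939216); state ← (V=0, rpm=0)
set_airspeed(24.68): V ← 24.68 m/s
throttle_to(7710): rpm ← 7710
set_airspeed(16.02): V ← 16.02 m/s
adjust_throttle(+184): rpm ← 7710 +184 = 7894
final state: V = 16.02 m/s, rpm = 7894 → n = rpm/60 = 131.566667 rev/s
target J* = 0.7787; solve J* = V/(n·D) for n: n = V/(J*·D) = 16.02/(0.7787 × 2.731) = 7.533046 rev/s
rpm = 60·n = 451.982778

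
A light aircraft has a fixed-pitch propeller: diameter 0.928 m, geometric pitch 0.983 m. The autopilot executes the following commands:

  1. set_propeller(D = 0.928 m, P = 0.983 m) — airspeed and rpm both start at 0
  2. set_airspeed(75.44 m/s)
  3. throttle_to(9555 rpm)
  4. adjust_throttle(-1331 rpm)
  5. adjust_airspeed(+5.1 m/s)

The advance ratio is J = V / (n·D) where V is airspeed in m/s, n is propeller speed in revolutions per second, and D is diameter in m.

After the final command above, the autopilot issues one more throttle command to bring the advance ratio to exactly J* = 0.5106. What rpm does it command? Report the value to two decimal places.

set_propeller: D = 0.928 m, P = 0.983 m (p = P/D = 1.059267); state ← (V=0, rpm=0)
set_airspeed(75.44): V ← 75.44 m/s
throttle_to(9555): rpm ← 9555
adjust_throttle(-1331): rpm ← 9555 -1331 = 8224
adjust_airspeed(+5.1): V ← 75.44 +5.1 = 80.54 m/s
final state: V = 80.54 m/s, rpm = 8224 → n = rpm/60 = 137.066667 rev/s
target J* = 0.5106; solve J* = V/(n·D) for n: n = V/(J*·D) = 80.54/(0.5106 × 0.928) = 169.974135 rev/s
rpm = 60·n = 10198.448073

rpm = 10198.45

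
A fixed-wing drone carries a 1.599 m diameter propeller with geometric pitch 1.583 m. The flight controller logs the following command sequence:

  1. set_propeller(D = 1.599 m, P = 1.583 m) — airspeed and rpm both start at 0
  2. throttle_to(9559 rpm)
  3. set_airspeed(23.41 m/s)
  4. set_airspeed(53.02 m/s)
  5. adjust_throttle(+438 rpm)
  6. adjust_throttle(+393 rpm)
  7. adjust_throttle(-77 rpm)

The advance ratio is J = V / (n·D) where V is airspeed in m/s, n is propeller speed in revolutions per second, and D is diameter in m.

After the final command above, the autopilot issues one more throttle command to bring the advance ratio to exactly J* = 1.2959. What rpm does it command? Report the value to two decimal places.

set_propeller: D = 1.599 m, P = 1.583 m (p = P/D = 0.989994); state ← (V=0, rpm=0)
throttle_to(9559): rpm ← 9559
set_airspeed(23.41): V ← 23.41 m/s
set_airspeed(53.02): V ← 53.02 m/s
adjust_throttle(+438): rpm ← 9559 +438 = 9997
adjust_throttle(+393): rpm ← 9997 +393 = 10390
adjust_throttle(-77): rpm ← 10390 -77 = 10313
final state: V = 53.02 m/s, rpm = 10313 → n = rpm/60 = 171.883333 rev/s
target J* = 1.2959; solve J* = V/(n·D) for n: n = V/(J*·D) = 53.02/(1.2959 × 1.599) = 25.587024 rev/s
rpm = 60·n = 1535.221416

rpm = 1535.22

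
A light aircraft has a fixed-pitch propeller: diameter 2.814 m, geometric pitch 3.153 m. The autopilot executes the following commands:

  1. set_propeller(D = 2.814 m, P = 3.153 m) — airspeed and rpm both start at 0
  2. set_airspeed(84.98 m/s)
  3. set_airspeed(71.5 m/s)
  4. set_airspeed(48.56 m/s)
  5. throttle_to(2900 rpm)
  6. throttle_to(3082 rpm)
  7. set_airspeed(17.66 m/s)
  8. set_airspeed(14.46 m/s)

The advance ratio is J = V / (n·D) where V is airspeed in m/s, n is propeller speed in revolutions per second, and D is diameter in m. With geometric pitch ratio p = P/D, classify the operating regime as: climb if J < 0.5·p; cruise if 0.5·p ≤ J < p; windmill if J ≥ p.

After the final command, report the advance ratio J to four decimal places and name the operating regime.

J = 0.1000, regime = climb

set_propeller: D = 2.814 m, P = 3.153 m (p = P/D = 1.120469); state ← (V=0, rpm=0)
set_airspeed(84.98): V ← 84.98 m/s
set_airspeed(71.5): V ← 71.5 m/s
set_airspeed(48.56): V ← 48.56 m/s
throttle_to(2900): rpm ← 2900
throttle_to(3082): rpm ← 3082
set_airspeed(17.66): V ← 17.66 m/s
set_airspeed(14.46): V ← 14.46 m/s
final state: V = 14.46 m/s, rpm = 3082 → n = rpm/60 = 51.366667 rev/s
J = V / (n·D) = 14.46 / (51.366667 × 2.814) = 0.100037
regime bands: climb J<0.5602 | cruise [0.5602, 1.1205) | windmill J≥1.1205
J = 0.1000 → climb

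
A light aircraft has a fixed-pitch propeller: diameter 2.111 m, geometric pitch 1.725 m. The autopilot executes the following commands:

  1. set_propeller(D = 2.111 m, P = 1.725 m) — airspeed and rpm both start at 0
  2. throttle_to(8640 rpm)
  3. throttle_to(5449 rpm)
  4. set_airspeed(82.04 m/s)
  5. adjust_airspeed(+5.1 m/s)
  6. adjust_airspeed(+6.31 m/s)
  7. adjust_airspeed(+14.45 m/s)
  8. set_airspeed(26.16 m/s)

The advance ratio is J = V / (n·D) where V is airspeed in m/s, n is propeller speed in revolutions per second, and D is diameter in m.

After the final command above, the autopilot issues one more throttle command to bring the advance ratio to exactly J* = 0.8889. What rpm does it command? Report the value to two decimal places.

set_propeller: D = 2.111 m, P = 1.725 m (p = P/D = 0.817148); state ← (V=0, rpm=0)
throttle_to(8640): rpm ← 8640
throttle_to(5449): rpm ← 5449
set_airspeed(82.04): V ← 82.04 m/s
adjust_airspeed(+5.1): V ← 82.04 +5.1 = 87.14 m/s
adjust_airspeed(+6.31): V ← 87.14 +6.31 = 93.45 m/s
adjust_airspeed(+14.45): V ← 93.45 +14.45 = 107.9 m/s
set_airspeed(26.16): V ← 26.16 m/s
final state: V = 26.16 m/s, rpm = 5449 → n = rpm/60 = 90.816667 rev/s
target J* = 0.8889; solve J* = V/(n·D) for n: n = V/(J*·D) = 26.16/(0.8889 × 2.111) = 13.941086 rev/s
rpm = 60·n = 836.465148

rpm = 836.47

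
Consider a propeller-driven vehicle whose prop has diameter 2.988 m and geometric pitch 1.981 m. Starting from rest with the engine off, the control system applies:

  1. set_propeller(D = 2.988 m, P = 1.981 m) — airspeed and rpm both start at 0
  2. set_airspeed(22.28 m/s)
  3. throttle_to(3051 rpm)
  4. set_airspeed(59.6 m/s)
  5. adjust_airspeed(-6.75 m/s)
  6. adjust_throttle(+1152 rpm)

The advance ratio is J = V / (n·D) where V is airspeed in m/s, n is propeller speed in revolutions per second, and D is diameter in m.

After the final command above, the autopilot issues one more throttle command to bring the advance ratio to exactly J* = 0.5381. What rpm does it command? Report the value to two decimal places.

rpm = 1972.21

set_propeller: D = 2.988 m, P = 1.981 m (p = P/D = 0.662985); state ← (V=0, rpm=0)
set_airspeed(22.28): V ← 22.28 m/s
throttle_to(3051): rpm ← 3051
set_airspeed(59.6): V ← 59.6 m/s
adjust_airspeed(-6.75): V ← 59.6 -6.75 = 52.85 m/s
adjust_throttle(+1152): rpm ← 3051 +1152 = 4203
final state: V = 52.85 m/s, rpm = 4203 → n = rpm/60 = 70.050000 rev/s
target J* = 0.5381; solve J* = V/(n·D) for n: n = V/(J*·D) = 52.85/(0.5381 × 2.988) = 32.870129 rev/s
rpm = 60·n = 1972.207731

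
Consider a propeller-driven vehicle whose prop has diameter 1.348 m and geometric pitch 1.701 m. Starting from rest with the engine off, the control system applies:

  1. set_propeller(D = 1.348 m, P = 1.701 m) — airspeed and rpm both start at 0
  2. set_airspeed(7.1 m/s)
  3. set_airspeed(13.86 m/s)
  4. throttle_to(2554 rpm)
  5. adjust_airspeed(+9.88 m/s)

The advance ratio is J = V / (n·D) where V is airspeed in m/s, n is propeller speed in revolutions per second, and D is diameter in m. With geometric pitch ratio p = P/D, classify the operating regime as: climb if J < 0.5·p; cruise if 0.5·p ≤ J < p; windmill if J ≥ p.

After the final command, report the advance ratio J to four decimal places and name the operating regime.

set_propeller: D = 1.348 m, P = 1.701 m (p = P/D = 1.261869); state ← (V=0, rpm=0)
set_airspeed(7.1): V ← 7.1 m/s
set_airspeed(13.86): V ← 13.86 m/s
throttle_to(2554): rpm ← 2554
adjust_airspeed(+9.88): V ← 13.86 +9.88 = 23.74 m/s
final state: V = 23.74 m/s, rpm = 2554 → n = rpm/60 = 42.566667 rev/s
J = V / (n·D) = 23.74 / (42.566667 × 1.348) = 0.413734
regime bands: climb J<0.6309 | cruise [0.6309, 1.2619) | windmill J≥1.2619
J = 0.4137 → climb

J = 0.4137, regime = climb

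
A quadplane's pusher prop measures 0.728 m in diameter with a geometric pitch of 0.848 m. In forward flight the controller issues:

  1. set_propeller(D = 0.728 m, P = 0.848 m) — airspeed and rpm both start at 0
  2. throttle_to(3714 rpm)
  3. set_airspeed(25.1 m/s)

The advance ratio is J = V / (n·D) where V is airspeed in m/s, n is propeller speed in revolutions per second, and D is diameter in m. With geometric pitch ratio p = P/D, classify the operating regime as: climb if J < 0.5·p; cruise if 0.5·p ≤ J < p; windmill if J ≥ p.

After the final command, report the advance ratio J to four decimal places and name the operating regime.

set_propeller: D = 0.728 m, P = 0.848 m (p = P/D = 1.164835); state ← (V=0, rpm=0)
throttle_to(3714): rpm ← 3714
set_airspeed(25.1): V ← 25.1 m/s
final state: V = 25.1 m/s, rpm = 3714 → n = rpm/60 = 61.900000 rev/s
J = V / (n·D) = 25.1 / (61.900000 × 0.728) = 0.556996
regime bands: climb J<0.5824 | cruise [0.5824, 1.1648) | windmill J≥1.1648
J = 0.5570 → climb

J = 0.5570, regime = climb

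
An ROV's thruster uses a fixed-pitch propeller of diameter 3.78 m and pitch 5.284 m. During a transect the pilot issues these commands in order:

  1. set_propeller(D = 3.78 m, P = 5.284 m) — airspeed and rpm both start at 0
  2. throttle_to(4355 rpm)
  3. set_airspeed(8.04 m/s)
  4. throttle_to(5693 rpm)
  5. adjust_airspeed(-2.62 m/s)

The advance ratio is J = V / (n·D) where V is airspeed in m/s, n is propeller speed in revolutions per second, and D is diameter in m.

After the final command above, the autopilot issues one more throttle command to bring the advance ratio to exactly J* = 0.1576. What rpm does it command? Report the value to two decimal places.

rpm = 545.89

set_propeller: D = 3.78 m, P = 5.284 m (p = P/D = 1.397884); state ← (V=0, rpm=0)
throttle_to(4355): rpm ← 4355
set_airspeed(8.04): V ← 8.04 m/s
throttle_to(5693): rpm ← 5693
adjust_airspeed(-2.62): V ← 8.04 -2.62 = 5.42 m/s
final state: V = 5.42 m/s, rpm = 5693 → n = rpm/60 = 94.883333 rev/s
target J* = 0.1576; solve J* = V/(n·D) for n: n = V/(J*·D) = 5.42/(0.1576 × 3.78) = 9.098112 rev/s
rpm = 60·n = 545.886713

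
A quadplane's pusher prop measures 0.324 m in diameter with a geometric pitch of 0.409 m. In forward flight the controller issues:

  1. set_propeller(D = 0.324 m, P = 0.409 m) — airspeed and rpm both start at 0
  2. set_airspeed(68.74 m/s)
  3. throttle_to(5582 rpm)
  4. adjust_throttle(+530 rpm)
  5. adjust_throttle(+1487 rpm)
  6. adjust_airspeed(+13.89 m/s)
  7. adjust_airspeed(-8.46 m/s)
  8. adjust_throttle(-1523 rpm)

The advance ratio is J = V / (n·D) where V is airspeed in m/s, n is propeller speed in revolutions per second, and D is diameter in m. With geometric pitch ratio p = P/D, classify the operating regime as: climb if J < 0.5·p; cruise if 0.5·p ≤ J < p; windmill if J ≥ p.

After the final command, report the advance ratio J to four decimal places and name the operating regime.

set_propeller: D = 0.324 m, P = 0.409 m (p = P/D = 1.262346); state ← (V=0, rpm=0)
set_airspeed(68.74): V ← 68.74 m/s
throttle_to(5582): rpm ← 5582
adjust_throttle(+530): rpm ← 5582 +530 = 6112
adjust_throttle(+1487): rpm ← 6112 +1487 = 7599
adjust_airspeed(+13.89): V ← 68.74 +13.89 = 82.63 m/s
adjust_airspeed(-8.46): V ← 82.63 -8.46 = 74.17 m/s
adjust_throttle(-1523): rpm ← 7599 -1523 = 6076
final state: V = 74.17 m/s, rpm = 6076 → n = rpm/60 = 101.266667 rev/s
J = V / (n·D) = 74.17 / (101.266667 × 0.324) = 2.260564
regime bands: climb J<0.6312 | cruise [0.6312, 1.2623) | windmill J≥1.2623
J = 2.2606 → windmill

J = 2.2606, regime = windmill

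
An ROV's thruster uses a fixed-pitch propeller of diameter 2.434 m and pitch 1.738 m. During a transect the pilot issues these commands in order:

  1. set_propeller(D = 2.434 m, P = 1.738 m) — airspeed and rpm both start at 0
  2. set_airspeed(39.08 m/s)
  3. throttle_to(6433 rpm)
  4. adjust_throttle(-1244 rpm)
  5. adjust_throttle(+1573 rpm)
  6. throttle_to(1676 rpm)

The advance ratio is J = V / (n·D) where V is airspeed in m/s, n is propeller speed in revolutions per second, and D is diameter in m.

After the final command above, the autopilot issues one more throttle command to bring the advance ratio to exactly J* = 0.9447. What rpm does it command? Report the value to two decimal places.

rpm = 1019.74

set_propeller: D = 2.434 m, P = 1.738 m (p = P/D = 0.714051); state ← (V=0, rpm=0)
set_airspeed(39.08): V ← 39.08 m/s
throttle_to(6433): rpm ← 6433
adjust_throttle(-1244): rpm ← 6433 -1244 = 5189
adjust_throttle(+1573): rpm ← 5189 +1573 = 6762
throttle_to(1676): rpm ← 1676
final state: V = 39.08 m/s, rpm = 1676 → n = rpm/60 = 27.933333 rev/s
target J* = 0.9447; solve J* = V/(n·D) for n: n = V/(J*·D) = 39.08/(0.9447 × 2.434) = 16.995739 rev/s
rpm = 60·n = 1019.744370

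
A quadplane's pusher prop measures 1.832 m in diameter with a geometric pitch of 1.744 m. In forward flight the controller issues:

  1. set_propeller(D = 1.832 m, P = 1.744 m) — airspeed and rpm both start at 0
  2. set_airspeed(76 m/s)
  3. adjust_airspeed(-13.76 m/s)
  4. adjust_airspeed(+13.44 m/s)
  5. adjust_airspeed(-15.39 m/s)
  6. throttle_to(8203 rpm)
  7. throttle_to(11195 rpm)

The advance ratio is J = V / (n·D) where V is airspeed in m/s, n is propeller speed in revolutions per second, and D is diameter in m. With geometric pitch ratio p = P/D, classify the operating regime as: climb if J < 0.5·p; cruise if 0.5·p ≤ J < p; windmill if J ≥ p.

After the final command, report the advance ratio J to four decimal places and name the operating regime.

set_propeller: D = 1.832 m, P = 1.744 m (p = P/D = 0.951965); state ← (V=0, rpm=0)
set_airspeed(76): V ← 76 m/s
adjust_airspeed(-13.76): V ← 76 -13.76 = 62.24 m/s
adjust_airspeed(+13.44): V ← 62.24 +13.44 = 75.68 m/s
adjust_airspeed(-15.39): V ← 75.68 -15.39 = 60.29 m/s
throttle_to(8203): rpm ← 8203
throttle_to(11195): rpm ← 11195
final state: V = 60.29 m/s, rpm = 11195 → n = rpm/60 = 186.583333 rev/s
J = V / (n·D) = 60.29 / (186.583333 × 1.832) = 0.176379
regime bands: climb J<0.4760 | cruise [0.4760, 0.9520) | windmill J≥0.9520
J = 0.1764 → climb

J = 0.1764, regime = climb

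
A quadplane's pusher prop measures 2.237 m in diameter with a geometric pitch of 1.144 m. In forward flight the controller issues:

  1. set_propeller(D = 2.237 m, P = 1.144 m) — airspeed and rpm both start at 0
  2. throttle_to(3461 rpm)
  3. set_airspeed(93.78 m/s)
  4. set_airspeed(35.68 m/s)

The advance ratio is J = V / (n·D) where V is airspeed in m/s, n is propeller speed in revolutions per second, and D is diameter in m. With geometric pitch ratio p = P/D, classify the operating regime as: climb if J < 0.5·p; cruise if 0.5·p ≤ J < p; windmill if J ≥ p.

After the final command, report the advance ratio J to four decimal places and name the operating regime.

J = 0.2765, regime = cruise

set_propeller: D = 2.237 m, P = 1.144 m (p = P/D = 0.511399); state ← (V=0, rpm=0)
throttle_to(3461): rpm ← 3461
set_airspeed(93.78): V ← 93.78 m/s
set_airspeed(35.68): V ← 35.68 m/s
final state: V = 35.68 m/s, rpm = 3461 → n = rpm/60 = 57.683333 rev/s
J = V / (n·D) = 35.68 / (57.683333 × 2.237) = 0.276509
regime bands: climb J<0.2557 | cruise [0.2557, 0.5114) | windmill J≥0.5114
J = 0.2765 → cruise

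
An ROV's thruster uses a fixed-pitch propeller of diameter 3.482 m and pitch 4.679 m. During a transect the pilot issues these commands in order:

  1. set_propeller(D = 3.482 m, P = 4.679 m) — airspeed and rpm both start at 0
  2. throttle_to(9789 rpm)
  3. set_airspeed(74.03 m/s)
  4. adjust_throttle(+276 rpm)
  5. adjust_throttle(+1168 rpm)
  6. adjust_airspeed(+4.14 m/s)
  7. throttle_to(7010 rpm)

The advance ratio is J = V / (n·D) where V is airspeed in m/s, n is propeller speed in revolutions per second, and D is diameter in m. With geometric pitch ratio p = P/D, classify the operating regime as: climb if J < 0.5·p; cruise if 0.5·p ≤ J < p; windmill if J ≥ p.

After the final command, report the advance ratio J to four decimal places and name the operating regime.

set_propeller: D = 3.482 m, P = 4.679 m (p = P/D = 1.343768); state ← (V=0, rpm=0)
throttle_to(9789): rpm ← 9789
set_airspeed(74.03): V ← 74.03 m/s
adjust_throttle(+276): rpm ← 9789 +276 = 10065
adjust_throttle(+1168): rpm ← 10065 +1168 = 11233
adjust_airspeed(+4.14): V ← 74.03 +4.14 = 78.17 m/s
throttle_to(7010): rpm ← 7010
final state: V = 78.17 m/s, rpm = 7010 → n = rpm/60 = 116.833333 rev/s
J = V / (n·D) = 78.17 / (116.833333 × 3.482) = 0.192152
regime bands: climb J<0.6719 | cruise [0.6719, 1.3438) | windmill J≥1.3438
J = 0.1922 → climb

J = 0.1922, regime = climb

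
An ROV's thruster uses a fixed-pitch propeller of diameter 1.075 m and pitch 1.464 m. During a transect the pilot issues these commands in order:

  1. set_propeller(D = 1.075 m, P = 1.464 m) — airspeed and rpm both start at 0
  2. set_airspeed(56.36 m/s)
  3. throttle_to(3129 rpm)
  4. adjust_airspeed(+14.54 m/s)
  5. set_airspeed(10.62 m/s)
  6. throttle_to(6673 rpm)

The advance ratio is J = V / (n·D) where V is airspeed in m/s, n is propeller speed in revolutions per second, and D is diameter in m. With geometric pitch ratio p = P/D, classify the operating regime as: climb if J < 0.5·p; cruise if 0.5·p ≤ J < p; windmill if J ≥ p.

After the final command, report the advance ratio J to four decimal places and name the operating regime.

set_propeller: D = 1.075 m, P = 1.464 m (p = P/D = 1.361860); state ← (V=0, rpm=0)
set_airspeed(56.36): V ← 56.36 m/s
throttle_to(3129): rpm ← 3129
adjust_airspeed(+14.54): V ← 56.36 +14.54 = 70.9 m/s
set_airspeed(10.62): V ← 10.62 m/s
throttle_to(6673): rpm ← 6673
final state: V = 10.62 m/s, rpm = 6673 → n = rpm/60 = 111.216667 rev/s
J = V / (n·D) = 10.62 / (111.216667 × 1.075) = 0.088827
regime bands: climb J<0.6809 | cruise [0.6809, 1.3619) | windmill J≥1.3619
J = 0.0888 → climb

J = 0.0888, regime = climb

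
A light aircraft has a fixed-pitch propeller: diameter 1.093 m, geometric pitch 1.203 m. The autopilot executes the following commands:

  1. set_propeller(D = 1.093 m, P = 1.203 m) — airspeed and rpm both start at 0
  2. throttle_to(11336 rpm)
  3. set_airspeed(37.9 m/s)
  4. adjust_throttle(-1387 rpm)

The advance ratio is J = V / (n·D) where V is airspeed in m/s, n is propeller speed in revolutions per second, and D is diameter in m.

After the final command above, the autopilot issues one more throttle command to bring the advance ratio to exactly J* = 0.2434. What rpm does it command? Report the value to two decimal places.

set_propeller: D = 1.093 m, P = 1.203 m (p = P/D = 1.100640); state ← (V=0, rpm=0)
throttle_to(11336): rpm ← 11336
set_airspeed(37.9): V ← 37.9 m/s
adjust_throttle(-1387): rpm ← 11336 -1387 = 9949
final state: V = 37.9 m/s, rpm = 9949 → n = rpm/60 = 165.816667 rev/s
target J* = 0.2434; solve J* = V/(n·D) for n: n = V/(J*·D) = 37.9/(0.2434 × 1.093) = 142.461815 rev/s
rpm = 60·n = 8547.708921

rpm = 8547.71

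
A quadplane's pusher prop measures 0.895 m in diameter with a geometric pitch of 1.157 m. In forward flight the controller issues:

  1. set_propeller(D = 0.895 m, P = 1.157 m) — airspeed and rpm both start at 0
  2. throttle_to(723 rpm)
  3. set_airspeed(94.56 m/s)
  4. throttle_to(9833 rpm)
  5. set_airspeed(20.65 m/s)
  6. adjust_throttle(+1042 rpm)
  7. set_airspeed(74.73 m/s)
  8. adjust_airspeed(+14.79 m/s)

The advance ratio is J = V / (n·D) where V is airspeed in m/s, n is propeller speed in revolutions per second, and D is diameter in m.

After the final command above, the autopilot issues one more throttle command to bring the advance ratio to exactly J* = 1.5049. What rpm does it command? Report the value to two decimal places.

rpm = 3987.87

set_propeller: D = 0.895 m, P = 1.157 m (p = P/D = 1.292737); state ← (V=0, rpm=0)
throttle_to(723): rpm ← 723
set_airspeed(94.56): V ← 94.56 m/s
throttle_to(9833): rpm ← 9833
set_airspeed(20.65): V ← 20.65 m/s
adjust_throttle(+1042): rpm ← 9833 +1042 = 10875
set_airspeed(74.73): V ← 74.73 m/s
adjust_airspeed(+14.79): V ← 74.73 +14.79 = 89.52 m/s
final state: V = 89.52 m/s, rpm = 10875 → n = rpm/60 = 181.250000 rev/s
target J* = 1.5049; solve J* = V/(n·D) for n: n = V/(J*·D) = 89.52/(1.5049 × 0.895) = 66.464447 rev/s
rpm = 60·n = 3987.866823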